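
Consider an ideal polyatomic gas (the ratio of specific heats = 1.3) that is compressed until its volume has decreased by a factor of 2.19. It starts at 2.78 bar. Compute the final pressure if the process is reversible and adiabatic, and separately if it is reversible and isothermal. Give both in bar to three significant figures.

adiabatic: 7.70 bar; isothermal: 6.09 bar

Isothermal: P₂ = P₁(V₁/V₂) = 2.78×2.19 = 6.088 bar.
Adiabatic: P₂ = P₁(V₁/V₂)^γ = 2.78×2.19^(1.3) = 7.702 bar.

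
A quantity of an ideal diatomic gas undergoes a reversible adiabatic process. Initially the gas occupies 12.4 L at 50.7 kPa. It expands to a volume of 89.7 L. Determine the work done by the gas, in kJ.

γ = 7/5 for a diatomic ideal gas.
P₂ = P₁(V₁/V₂)^γ = 50.7×(12.4/89.7)^(7/5) = 3.176 kPa.
For a reversible adiabat, W_by_gas = (P₁V₁ − P₂V₂)/(γ−1).
W_by = (50700×0.0124 − 3176×0.0897) / (2/5) = 859.5 J.

W ≈ 0.859 kJ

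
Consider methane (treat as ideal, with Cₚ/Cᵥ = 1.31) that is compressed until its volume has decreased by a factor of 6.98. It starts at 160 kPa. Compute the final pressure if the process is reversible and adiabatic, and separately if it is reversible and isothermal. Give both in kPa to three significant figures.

Isothermal: P₂ = P₁(V₁/V₂) = 160×6.98 = 1117 kPa.
Adiabatic: P₂ = P₁(V₁/V₂)^γ = 160×6.98^(1.31) = 2040 kPa.

adiabatic: 2040 kPa; isothermal: 1120 kPa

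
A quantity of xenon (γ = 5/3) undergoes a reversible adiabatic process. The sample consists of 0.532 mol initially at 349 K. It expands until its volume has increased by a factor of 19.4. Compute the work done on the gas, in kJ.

For a reversible adiabat TV^(γ−1) is constant, so T₂ = T₁ (V₁/V₂)^(γ−1).
T₂ = 349 × (1/19.4)^(2/3) = 48.34 K.
Q = 0, so ΔU = W_on_gas = nCᵥΔT with Cᵥ = R/(γ−1) = 12.47 J/(mol·K).
ΔU = 0.532 × 12.47 × (48.34 − 349) = -1995 J.

W ≈ -1.99 kJ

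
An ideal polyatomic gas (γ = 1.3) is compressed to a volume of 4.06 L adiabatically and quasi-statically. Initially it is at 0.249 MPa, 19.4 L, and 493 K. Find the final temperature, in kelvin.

Adiabatic: T₁V₁^(γ−1) = T₂V₂^(γ−1) ⇒ T₂ = T₁ (V₁/V₂)^(γ−1).
T₂ = 493 × (19.4/4.06)^(0.3) = 788.2 K.

T₂ ≈ 788 K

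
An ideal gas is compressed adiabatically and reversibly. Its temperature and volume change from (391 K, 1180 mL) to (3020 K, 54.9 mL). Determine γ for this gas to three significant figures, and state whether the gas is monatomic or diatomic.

γ ≈ 1.67; monatomic

TV^(γ−1) = const ⇒ γ − 1 = ln(T₂/T₁) / ln(V₁/V₂).
γ = 1 + ln(3020/391) / ln(1180/54.9) = 1.666.
γ ≈ 1.67 is close to 5/3, so the gas is monatomic.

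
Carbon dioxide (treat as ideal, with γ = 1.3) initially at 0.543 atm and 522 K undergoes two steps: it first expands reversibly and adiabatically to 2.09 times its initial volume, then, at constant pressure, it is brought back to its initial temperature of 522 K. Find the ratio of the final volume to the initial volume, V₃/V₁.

V₃/V₁ ≈ 2.61

Adiabatic step: V₂/V₁ = 2.09; T₂ = T₁·(1/2.09)^(0.3) = 418.4 K.
Isobaric step: V₃/V₂ = T₃/T₂ = 522/418.4.
V₃/V₁ = (V₂/V₁)(V₃/V₂) = 2.09 × (522/418.4) = 2.607.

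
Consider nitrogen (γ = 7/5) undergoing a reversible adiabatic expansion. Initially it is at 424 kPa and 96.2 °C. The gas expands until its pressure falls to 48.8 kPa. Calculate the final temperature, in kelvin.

T₂ ≈ 199 K

Along an adiabat T P^((1−γ)/γ) is constant, so T₂ = T₁ (P₂/P₁)^((γ−1)/γ).
T₁ = 96.2 °C = 369.3 K.
T₂ = 369.3 × (48.8/424)^(2/7) = 199.1 K.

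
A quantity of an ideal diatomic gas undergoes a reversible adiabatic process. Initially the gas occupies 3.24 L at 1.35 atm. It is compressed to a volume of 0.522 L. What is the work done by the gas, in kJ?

γ = 7/5 for a diatomic ideal gas.
P₂ = P₁(V₁/V₂)^γ = 1.35×(3.24/0.522)^(7/5) = 17.39 atm.
For a reversible adiabat, W_by_gas = (P₁V₁ − P₂V₂)/(γ−1).
W_by = (136800×0.00324 − 1.762×10^6×0.000522) / (2/5) = -1192 J.

W ≈ -1.19 kJ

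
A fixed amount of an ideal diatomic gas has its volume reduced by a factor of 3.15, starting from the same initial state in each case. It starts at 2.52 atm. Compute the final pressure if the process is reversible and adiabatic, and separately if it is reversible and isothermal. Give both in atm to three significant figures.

adiabatic: 12.6 atm; isothermal: 7.94 atm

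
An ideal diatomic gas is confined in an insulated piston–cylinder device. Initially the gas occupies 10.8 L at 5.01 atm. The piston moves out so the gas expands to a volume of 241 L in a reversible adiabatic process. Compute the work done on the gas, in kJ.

γ = 7/5 for a diatomic ideal gas.
P₂ = P₁(V₁/V₂)^γ = 5.01×(10.8/241)^(7/5) = 0.06483 atm.
For a reversible adiabat, W_by_gas = (P₁V₁ − P₂V₂)/(γ−1).
W_by = (507600×0.0108 − 6569×0.241) / (2/5) = 9748 J.
W_on_gas = −W_by = -9748 J.

W ≈ -9.75 kJ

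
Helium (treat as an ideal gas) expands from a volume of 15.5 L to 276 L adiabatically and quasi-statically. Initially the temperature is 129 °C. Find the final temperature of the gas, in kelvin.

T₂ ≈ 59.0 K

For a reversible adiabat TV^(γ−1) is constant, so T₂ = T₁ (V₁/V₂)^(γ−1).
For a monatomic ideal gas γ = 5/3, so γ−1 = 2/3.
T₁ = 129 °C = 402.1 K.
T₂ = 402.1 × (15.5/276)^(2/3) = 58.98 K.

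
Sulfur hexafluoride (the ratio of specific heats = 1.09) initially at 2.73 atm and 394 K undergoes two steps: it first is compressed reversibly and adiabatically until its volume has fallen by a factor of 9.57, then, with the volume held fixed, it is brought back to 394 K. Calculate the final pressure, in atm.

Adiabatic step (PV^γ = const): P₂ = 2.73×9.57^(1.09) = 32.02 atm; T₂ = 394×9.57^(0.09) = 482.8 K.
Isochoric: P₃ = P₂(T₃/T₂) = 32.02 × (394/482.8) = 26.13 atm.

P₃ ≈ 26.1 atm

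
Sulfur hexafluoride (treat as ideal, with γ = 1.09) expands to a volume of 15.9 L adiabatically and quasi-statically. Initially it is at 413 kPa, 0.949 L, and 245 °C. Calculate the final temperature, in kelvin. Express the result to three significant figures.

Adiabatic: T₁V₁^(γ−1) = T₂V₂^(γ−1) ⇒ T₂ = T₁ (V₁/V₂)^(γ−1).
T₁ = 245 °C = 518.1 K.
T₂ = 518.1 × (0.949/15.9)^(0.09) = 402.1 K.

T₂ ≈ 402 K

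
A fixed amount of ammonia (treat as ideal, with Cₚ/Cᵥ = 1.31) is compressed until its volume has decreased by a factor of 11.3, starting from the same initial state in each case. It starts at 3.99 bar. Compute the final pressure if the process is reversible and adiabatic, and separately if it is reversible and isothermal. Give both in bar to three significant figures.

adiabatic: 95.6 bar; isothermal: 45.1 bar

Isothermal: P₂ = P₁(V₁/V₂) = 3.99×11.3 = 45.09 bar.
Adiabatic: P₂ = P₁(V₁/V₂)^γ = 3.99×11.3^(1.31) = 95.61 bar.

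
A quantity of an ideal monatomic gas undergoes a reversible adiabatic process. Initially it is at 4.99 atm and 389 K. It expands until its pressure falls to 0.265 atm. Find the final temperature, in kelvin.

Adiabatic: T₂/T₁ = (P₂/P₁)^((γ−1)/γ).
For a monatomic ideal gas γ = 5/3, so (γ−1)/γ = 2/5.
T₂ = 389 × (0.265/4.99)^(2/5) = 120.2 K.

T₂ ≈ 120 K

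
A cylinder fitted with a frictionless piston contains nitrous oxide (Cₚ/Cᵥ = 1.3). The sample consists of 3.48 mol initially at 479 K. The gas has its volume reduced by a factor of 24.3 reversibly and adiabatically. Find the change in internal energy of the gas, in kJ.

ΔU ≈ 74.1 kJ

For a reversible adiabat TV^(γ−1) is constant, so T₂ = T₁ (V₁/V₂)^(γ−1).
T₂ = 479 × 24.3^(0.3) = 1247 K.
Q = 0, so ΔU = W_on_gas = nCᵥΔT with Cᵥ = R/(γ−1) = 27.71 J/(mol·K).
ΔU = 3.48 × 27.71 × (1247 − 479) = 74110 J.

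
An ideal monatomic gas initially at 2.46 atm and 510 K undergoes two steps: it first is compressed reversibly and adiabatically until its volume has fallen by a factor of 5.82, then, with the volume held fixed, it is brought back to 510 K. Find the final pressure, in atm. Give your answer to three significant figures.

P₃ ≈ 14.3 atm

For a monatomic ideal gas γ = 5/3.
Adiabatic step (PV^γ = const): P₂ = 2.46×5.82^(5/3) = 46.32 atm; T₂ = 510×5.82^(2/3) = 1650 K.
Isochoric: P₃ = P₂(T₃/T₂) = 46.32 × (510/1650) = 14.32 atm.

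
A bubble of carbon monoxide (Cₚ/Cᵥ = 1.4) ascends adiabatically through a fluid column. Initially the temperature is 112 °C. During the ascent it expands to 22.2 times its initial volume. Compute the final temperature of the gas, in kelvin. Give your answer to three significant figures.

Adiabatic: T₁V₁^(γ−1) = T₂V₂^(γ−1) ⇒ T₂ = T₁ (V₁/V₂)^(γ−1).
T₁ = 112 °C = 385.1 K.
T₂ = 385.1 × (1/22.2)^(0.4) = 111.5 K.

T₂ ≈ 111 K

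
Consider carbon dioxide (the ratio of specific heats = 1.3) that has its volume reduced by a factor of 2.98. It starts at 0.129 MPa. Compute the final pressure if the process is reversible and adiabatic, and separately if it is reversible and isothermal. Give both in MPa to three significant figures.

adiabatic: 0.533 MPa; isothermal: 0.384 MPa

Isothermal: P₂ = P₁(V₁/V₂) = 0.129×2.98 = 0.3844 MPa.
Adiabatic: P₂ = P₁(V₁/V₂)^γ = 0.129×2.98^(1.3) = 0.5334 MPa.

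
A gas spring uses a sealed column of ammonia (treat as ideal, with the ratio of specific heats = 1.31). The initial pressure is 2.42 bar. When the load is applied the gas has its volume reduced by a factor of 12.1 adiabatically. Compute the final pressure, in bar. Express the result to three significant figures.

Since PV^γ is constant along a reversible adiabat, P₂ = P₁ (V₁/V₂)^γ.
P₂ = 2.42 × 12.1^(1.31) = 63.43 bar.

P₂ ≈ 63.4 bar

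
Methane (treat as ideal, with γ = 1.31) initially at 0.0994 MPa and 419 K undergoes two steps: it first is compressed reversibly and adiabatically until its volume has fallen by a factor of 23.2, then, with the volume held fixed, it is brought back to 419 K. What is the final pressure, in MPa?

Adiabatic step (PV^γ = const): P₂ = 0.0994×23.2^(1.31) = 6.112 MPa; T₂ = 419×23.2^(0.31) = 1110 K.
Isochoric: P₃ = P₂(T₃/T₂) = 6.112 × (419/1110) = 2.306 MPa.

P₃ ≈ 2.31 MPa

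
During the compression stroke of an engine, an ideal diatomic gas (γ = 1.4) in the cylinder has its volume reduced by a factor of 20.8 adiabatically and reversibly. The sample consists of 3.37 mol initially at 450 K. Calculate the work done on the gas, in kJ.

For a reversible adiabat TV^(γ−1) is constant, so T₂ = T₁ (V₁/V₂)^(γ−1).
T₂ = 450 × 20.8^(0.4) = 1515 K.
Q = 0, so ΔU = W_on_gas = nCᵥΔT with Cᵥ = R/(γ−1) = 20.79 J/(mol·K).
ΔU = 3.37 × 20.79 × (1515 − 450) = 74600 J.

W ≈ 74.6 kJ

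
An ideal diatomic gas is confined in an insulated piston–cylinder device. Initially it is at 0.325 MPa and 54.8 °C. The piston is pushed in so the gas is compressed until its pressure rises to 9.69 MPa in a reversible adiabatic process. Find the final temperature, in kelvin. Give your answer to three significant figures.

Adiabatic: T₂/T₁ = (P₂/P₁)^((γ−1)/γ).
For a diatomic ideal gas γ = 7/5, so (γ−1)/γ = 2/7.
T₁ = 54.8 °C = 327.9 K.
T₂ = 327.9 × (9.69/0.325)^(2/7) = 865.1 K.

T₂ ≈ 865 K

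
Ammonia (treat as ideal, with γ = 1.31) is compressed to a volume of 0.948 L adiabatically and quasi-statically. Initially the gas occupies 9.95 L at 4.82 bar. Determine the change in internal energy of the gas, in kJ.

ΔU ≈ 16.6 kJ

P₂ = P₁(V₁/V₂)^γ = 4.82×(9.95/0.948)^(1.31) = 104.9 bar.
For a reversible adiabat, W_by_gas = (P₁V₁ − P₂V₂)/(γ−1).
W_by = (482000×0.00995 − 1.049×10^7×0.000948) / (0.31) = -16590 J.
Q = 0 ⇒ ΔU = −W_by = 16590 J.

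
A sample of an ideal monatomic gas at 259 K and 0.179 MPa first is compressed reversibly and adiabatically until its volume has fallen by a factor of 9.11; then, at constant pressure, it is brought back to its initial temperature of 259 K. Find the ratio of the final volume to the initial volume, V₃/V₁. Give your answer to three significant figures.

For a monatomic ideal gas γ = 5/3.
Adiabatic step: V₂/V₁ = 0.1098; T₂ = T₁·9.11^(2/3) = 1130 K.
Isobaric step: V₃/V₂ = T₃/T₂ = 259/1130.
V₃/V₁ = (V₂/V₁)(V₃/V₂) = 0.1098 × (259/1130) = 0.02517.

V₃/V₁ ≈ 0.0252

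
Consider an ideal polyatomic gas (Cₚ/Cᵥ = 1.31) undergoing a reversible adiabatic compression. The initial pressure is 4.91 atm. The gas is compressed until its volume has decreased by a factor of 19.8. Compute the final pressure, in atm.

Since PV^γ is constant along a reversible adiabat, P₂ = P₁ (V₁/V₂)^γ.
P₂ = 4.91 × 19.8^(1.31) = 245.3 atm.

P₂ ≈ 245 atm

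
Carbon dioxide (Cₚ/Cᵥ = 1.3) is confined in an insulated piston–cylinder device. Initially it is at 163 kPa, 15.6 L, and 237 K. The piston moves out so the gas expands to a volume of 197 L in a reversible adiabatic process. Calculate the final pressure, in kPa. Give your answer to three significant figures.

P₂ ≈ 6.03 kPa

Adiabatic: P₁V₁^γ = P₂V₂^γ ⇒ P₂ = P₁ (V₁/V₂)^γ.
P₂ = 163 × (15.6/197)^(1.3) = 6.032 kPa.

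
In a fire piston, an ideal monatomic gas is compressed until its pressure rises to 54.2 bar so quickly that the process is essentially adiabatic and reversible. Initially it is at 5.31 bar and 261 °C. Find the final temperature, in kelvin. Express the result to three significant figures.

Along an adiabat T P^((1−γ)/γ) is constant, so T₂ = T₁ (P₂/P₁)^((γ−1)/γ).
For a monatomic ideal gas γ = 5/3, so (γ−1)/γ = 2/5.
T₁ = 261 °C = 534.1 K.
T₂ = 534.1 × (54.2/5.31)^(2/5) = 1353 K.

T₂ ≈ 1350 K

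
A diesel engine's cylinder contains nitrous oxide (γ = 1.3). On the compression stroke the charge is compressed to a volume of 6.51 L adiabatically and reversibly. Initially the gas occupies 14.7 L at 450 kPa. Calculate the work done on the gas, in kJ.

W ≈ 6.10 kJ

P₂ = P₁(V₁/V₂)^γ = 450×(14.7/6.51)^(1.3) = 1297 kPa.
For a reversible adiabat, W_by_gas = (P₁V₁ − P₂V₂)/(γ−1).
W_by = (450000×0.0147 − 1.297×10^6×0.00651) / (0.3) = -6103 J.
W_on_gas = −W_by = 6103 J.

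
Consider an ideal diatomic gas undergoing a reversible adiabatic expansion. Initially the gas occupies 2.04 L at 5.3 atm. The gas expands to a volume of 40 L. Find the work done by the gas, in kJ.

W ≈ 1.91 kJ

γ = 7/5 for a diatomic ideal gas.
P₂ = P₁(V₁/V₂)^γ = 5.3×(2.04/40)^(7/5) = 0.0822 atm.
For a reversible adiabat, W_by_gas = (P₁V₁ − P₂V₂)/(γ−1).
W_by = (537000×0.00204 − 8329×0.04) / (2/5) = 1906 J.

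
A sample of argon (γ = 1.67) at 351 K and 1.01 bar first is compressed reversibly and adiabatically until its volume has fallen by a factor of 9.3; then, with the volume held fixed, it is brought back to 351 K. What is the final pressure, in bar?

P₃ ≈ 9.39 bar

Adiabatic step (PV^γ = const): P₂ = 1.01×9.3^(1.67) = 41.85 bar; T₂ = 351×9.3^(0.67) = 1564 K.
Isochoric: P₃ = P₂(T₃/T₂) = 41.85 × (351/1564) = 9.393 bar.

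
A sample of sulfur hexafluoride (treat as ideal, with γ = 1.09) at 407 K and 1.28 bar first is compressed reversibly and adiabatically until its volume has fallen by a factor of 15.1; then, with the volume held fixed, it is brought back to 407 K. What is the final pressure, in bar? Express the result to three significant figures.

Adiabatic step (PV^γ = const): P₂ = 1.28×15.1^(1.09) = 24.68 bar; T₂ = 407×15.1^(0.09) = 519.6 K.
Isochoric: P₃ = P₂(T₃/T₂) = 24.68 × (407/519.6) = 19.33 bar.

P₃ ≈ 19.3 bar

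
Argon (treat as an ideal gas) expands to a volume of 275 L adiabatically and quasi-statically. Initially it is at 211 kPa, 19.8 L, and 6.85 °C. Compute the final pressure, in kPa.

P₂ ≈ 2.63 kPa

Adiabatic: P₁V₁^γ = P₂V₂^γ ⇒ P₂ = P₁ (V₁/V₂)^γ.
γ = 5/3 for a monatomic ideal gas.
P₂ = 211 × (19.8/275)^(5/3) = 2.629 kPa.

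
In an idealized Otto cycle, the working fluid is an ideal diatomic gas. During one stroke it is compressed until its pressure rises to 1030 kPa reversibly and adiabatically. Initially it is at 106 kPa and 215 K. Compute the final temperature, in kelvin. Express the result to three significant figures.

T₂ ≈ 412 K

Along an adiabat T P^((1−γ)/γ) is constant, so T₂ = T₁ (P₂/P₁)^((γ−1)/γ).
For a diatomic ideal gas γ = 7/5, so (γ−1)/γ = 2/7.
T₂ = 215 × (1030/106)^(2/7) = 411.7 K.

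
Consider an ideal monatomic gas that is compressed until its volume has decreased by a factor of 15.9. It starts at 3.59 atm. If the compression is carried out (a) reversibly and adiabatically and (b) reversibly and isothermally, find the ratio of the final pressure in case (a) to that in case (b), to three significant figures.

P_adiabatic / P_isothermal ≈ 6.32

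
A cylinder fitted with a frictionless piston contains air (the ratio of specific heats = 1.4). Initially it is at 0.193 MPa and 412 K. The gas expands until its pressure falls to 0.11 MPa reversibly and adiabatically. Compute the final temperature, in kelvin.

T₂ ≈ 351 K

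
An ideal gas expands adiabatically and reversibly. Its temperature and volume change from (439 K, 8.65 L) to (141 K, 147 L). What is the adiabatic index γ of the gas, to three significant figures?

TV^(γ−1) = const ⇒ γ − 1 = ln(T₂/T₁) / ln(V₁/V₂).
γ = 1 + ln(141/439) / ln(8.65/147) = 1.401.

γ ≈ 1.40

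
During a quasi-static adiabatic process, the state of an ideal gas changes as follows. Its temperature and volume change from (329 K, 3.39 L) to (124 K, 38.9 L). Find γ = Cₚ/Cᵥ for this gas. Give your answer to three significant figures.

γ ≈ 1.40

TV^(γ−1) = const ⇒ γ − 1 = ln(T₂/T₁) / ln(V₁/V₂).
γ = 1 + ln(124/329) / ln(3.39/38.9) = 1.4.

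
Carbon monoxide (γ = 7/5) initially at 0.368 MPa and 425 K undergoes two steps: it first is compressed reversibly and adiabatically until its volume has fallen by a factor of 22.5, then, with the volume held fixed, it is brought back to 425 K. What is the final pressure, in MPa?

Adiabatic step (PV^γ = const): P₂ = 0.368×22.5^(7/5) = 28.77 MPa; T₂ = 425×22.5^(2/5) = 1477 K.
Isochoric: P₃ = P₂(T₃/T₂) = 28.77 × (425/1477) = 8.28 MPa.

P₃ ≈ 8.28 MPa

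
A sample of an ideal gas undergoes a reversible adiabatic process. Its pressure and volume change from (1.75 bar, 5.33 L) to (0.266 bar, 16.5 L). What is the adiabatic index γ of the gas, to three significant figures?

PV^γ = const ⇒ γ = ln(P₂/P₁) / ln(V₁/V₂).
γ = ln(0.266/1.75) / ln(5.33/16.5) = 1.667.

γ ≈ 1.67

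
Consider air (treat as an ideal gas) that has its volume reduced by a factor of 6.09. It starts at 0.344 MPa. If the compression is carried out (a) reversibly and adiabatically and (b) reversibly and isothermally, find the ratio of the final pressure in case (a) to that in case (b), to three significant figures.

P_adiabatic / P_isothermal ≈ 2.06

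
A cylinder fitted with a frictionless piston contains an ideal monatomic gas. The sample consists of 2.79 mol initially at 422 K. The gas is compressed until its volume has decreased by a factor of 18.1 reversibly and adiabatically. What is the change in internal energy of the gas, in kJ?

ΔU ≈ 86.5 kJ

For a reversible adiabat TV^(γ−1) is constant, so T₂ = T₁ (V₁/V₂)^(γ−1).
γ = 5/3 for a monatomic ideal gas, so γ−1 = 2/3.
T₂ = 422 × 18.1^(2/3) = 2909 K.
Q = 0, so ΔU = W_on_gas = nCᵥΔT with Cᵥ = R/(γ−1) = 12.47 J/(mol·K).
ΔU = 2.79 × 12.47 × (2909 − 422) = 86540 J.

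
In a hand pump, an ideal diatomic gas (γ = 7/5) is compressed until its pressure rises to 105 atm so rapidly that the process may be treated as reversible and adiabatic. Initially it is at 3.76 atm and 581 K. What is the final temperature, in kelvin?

Along an adiabat T P^((1−γ)/γ) is constant, so T₂ = T₁ (P₂/P₁)^((γ−1)/γ).
T₂ = 581 × (105/3.76)^(2/7) = 1504 K.

T₂ ≈ 1500 K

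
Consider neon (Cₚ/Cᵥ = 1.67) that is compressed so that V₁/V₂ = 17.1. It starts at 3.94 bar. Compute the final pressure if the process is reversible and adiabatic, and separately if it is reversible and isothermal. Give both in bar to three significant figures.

Isothermal: P₂ = P₁(V₁/V₂) = 3.94×17.1 = 67.37 bar.
Adiabatic: P₂ = P₁(V₁/V₂)^γ = 3.94×17.1^(1.67) = 451.4 bar.

adiabatic: 451 bar; isothermal: 67.4 bar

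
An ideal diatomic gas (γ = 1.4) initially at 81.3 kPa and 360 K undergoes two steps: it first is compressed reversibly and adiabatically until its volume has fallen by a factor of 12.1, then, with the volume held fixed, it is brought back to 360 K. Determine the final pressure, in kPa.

Adiabatic step (PV^γ = const): P₂ = 81.3×12.1^(1.4) = 2667 kPa; T₂ = 360×12.1^(0.4) = 975.9 K.
Isochoric: P₃ = P₂(T₃/T₂) = 2667 × (360/975.9) = 983.7 kPa.

P₃ ≈ 984 kPa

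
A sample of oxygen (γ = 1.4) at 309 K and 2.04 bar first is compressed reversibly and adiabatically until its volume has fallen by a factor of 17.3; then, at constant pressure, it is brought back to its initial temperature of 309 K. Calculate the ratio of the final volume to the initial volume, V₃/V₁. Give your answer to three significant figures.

V₃/V₁ ≈ 0.0185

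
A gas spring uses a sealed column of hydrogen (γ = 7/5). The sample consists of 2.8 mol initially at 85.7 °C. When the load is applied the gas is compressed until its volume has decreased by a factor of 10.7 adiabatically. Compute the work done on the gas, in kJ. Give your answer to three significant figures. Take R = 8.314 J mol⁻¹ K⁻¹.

Adiabatic: T₁V₁^(γ−1) = T₂V₂^(γ−1) ⇒ T₂ = T₁ (V₁/V₂)^(γ−1).
T₁ = 85.7 °C = 358.8 K.
T₂ = 358.8 × 10.7^(2/5) = 926.1 K.
Q = 0, so ΔU = W_on_gas = nCᵥΔT with Cᵥ = R/(γ−1) = 20.79 J/(mol·K).
ΔU = 2.8 × 20.79 × (926.1 − 358.8) = 33010 J.

W ≈ 33.0 kJ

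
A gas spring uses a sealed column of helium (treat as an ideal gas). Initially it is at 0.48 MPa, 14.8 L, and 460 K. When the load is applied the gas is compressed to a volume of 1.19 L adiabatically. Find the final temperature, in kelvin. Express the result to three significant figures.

T₂ ≈ 2470 K

For a reversible adiabat TV^(γ−1) is constant, so T₂ = T₁ (V₁/V₂)^(γ−1).
γ = 5/3 for a monatomic ideal gas.
T₂ = 460 × (14.8/1.19)^(2/3) = 2469 K.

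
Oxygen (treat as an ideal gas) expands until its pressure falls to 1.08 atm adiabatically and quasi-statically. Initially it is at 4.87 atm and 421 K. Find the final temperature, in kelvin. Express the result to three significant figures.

T₂ ≈ 274 K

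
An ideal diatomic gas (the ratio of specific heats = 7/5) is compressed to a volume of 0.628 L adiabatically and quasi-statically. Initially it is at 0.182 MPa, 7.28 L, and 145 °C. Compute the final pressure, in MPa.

Since PV^γ is constant along a reversible adiabat, P₂ = P₁ (V₁/V₂)^γ.
P₂ = 0.182 × (7.28/0.628)^(7/5) = 5.622 MPa.

P₂ ≈ 5.62 MPa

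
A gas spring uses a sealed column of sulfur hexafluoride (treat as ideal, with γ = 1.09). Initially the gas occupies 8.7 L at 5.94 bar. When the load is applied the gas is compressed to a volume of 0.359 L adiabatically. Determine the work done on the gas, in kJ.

P₂ = P₁(V₁/V₂)^γ = 5.94×(8.7/0.359)^(1.09) = 191.8 bar.
For a reversible adiabat, W_by_gas = (P₁V₁ − P₂V₂)/(γ−1).
W_by = (594000×0.0087 − 1.918×10^7×0.000359) / (0.09) = -19080 J.
W_on_gas = −W_by = 19080 J.

W ≈ 19.1 kJ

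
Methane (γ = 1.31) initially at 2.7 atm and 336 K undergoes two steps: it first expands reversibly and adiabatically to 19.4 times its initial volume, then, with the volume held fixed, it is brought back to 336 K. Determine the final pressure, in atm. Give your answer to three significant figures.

Adiabatic step (PV^γ = const): P₂ = 2.7×(1/19.4)^(1.31) = 0.05551 atm; T₂ = 336×(1/19.4)^(0.31) = 134 K.
Isochoric: P₃ = P₂(T₃/T₂) = 0.05551 × (336/134) = 0.1392 atm.

P₃ ≈ 0.139 atm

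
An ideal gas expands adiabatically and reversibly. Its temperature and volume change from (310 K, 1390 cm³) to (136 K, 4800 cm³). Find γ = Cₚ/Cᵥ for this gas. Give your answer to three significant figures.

γ ≈ 1.66

TV^(γ−1) = const ⇒ γ − 1 = ln(T₂/T₁) / ln(V₁/V₂).
γ = 1 + ln(136/310) / ln(1390/4800) = 1.665.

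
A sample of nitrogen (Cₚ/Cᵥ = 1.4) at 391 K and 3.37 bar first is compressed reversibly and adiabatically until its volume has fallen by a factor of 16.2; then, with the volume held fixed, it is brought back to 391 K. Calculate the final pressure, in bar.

P₃ ≈ 54.6 bar

Adiabatic step (PV^γ = const): P₂ = 3.37×16.2^(1.4) = 166.3 bar; T₂ = 391×16.2^(0.4) = 1191 K.
Isochoric: P₃ = P₂(T₃/T₂) = 166.3 × (391/1191) = 54.59 bar.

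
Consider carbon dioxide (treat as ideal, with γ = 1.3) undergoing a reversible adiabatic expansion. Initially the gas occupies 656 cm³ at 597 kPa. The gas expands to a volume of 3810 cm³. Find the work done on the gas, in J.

W ≈ -535 J

P₂ = P₁(V₁/V₂)^γ = 597×(656/3810)^(1.3) = 60.64 kPa.
For a reversible adiabat, W_by_gas = (P₁V₁ − P₂V₂)/(γ−1).
W_by = (597000×0.000656 − 60640×0.00381) / (0.3) = 535.3 J.
W_on_gas = −W_by = -535.3 J.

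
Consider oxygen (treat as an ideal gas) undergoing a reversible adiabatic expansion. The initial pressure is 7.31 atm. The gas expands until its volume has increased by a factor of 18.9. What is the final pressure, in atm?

P₂ ≈ 0.119 atm

Since PV^γ is constant along a reversible adiabat, P₂ = P₁ (V₁/V₂)^γ.
For a diatomic ideal gas γ = 7/5.
P₂ = 7.31 × (1/18.9)^(7/5) = 0.1194 atm.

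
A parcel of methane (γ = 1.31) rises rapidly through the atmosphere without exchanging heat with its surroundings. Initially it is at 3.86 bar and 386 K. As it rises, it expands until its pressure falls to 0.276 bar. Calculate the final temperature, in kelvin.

T₂ ≈ 207 K

Along an adiabat T P^((1−γ)/γ) is constant, so T₂ = T₁ (P₂/P₁)^((γ−1)/γ).
T₂ = 386 × (0.276/3.86)^(0.237) = 206.8 K.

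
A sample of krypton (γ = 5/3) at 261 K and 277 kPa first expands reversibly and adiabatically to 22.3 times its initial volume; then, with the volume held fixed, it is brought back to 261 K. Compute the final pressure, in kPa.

P₃ ≈ 12.4 kPa

Adiabatic step (PV^γ = const): P₂ = 277×(1/22.3)^(5/3) = 1.568 kPa; T₂ = 261×(1/22.3)^(2/3) = 32.94 K.
Isochoric: P₃ = P₂(T₃/T₂) = 1.568 × (261/32.94) = 12.42 kPa.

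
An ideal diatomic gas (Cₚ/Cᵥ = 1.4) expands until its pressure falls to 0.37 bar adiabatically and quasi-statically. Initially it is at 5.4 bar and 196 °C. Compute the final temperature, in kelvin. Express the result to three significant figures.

Along an adiabat T P^((1−γ)/γ) is constant, so T₂ = T₁ (P₂/P₁)^((γ−1)/γ).
T₁ = 196 °C = 469.1 K.
T₂ = 469.1 × (0.37/5.4)^(0.286) = 218.1 K.

T₂ ≈ 218 K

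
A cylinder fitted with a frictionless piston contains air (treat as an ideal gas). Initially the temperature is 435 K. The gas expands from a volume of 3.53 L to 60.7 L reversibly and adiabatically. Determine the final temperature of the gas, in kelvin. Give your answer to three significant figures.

T₂ ≈ 139 K

Adiabatic: T₁V₁^(γ−1) = T₂V₂^(γ−1) ⇒ T₂ = T₁ (V₁/V₂)^(γ−1).
For a diatomic ideal gas γ = 7/5, so γ−1 = 2/5.
T₂ = 435 × (3.53/60.7)^(2/5) = 139.4 K.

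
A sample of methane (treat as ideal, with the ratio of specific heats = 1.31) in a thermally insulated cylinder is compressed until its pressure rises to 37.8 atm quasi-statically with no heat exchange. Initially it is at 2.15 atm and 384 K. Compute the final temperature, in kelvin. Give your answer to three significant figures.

T₂ ≈ 757 K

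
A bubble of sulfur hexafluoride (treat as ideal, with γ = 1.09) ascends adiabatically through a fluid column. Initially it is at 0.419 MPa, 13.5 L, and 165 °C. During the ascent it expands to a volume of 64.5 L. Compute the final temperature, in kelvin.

For a reversible adiabat TV^(γ−1) is constant, so T₂ = T₁ (V₁/V₂)^(γ−1).
T₁ = 165 °C = 438.1 K.
T₂ = 438.1 × (13.5/64.5)^(0.09) = 380.6 K.

T₂ ≈ 381 K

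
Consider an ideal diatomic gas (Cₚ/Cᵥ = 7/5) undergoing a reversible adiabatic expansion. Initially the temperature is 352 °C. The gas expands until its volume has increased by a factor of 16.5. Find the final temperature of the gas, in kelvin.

For a reversible adiabat TV^(γ−1) is constant, so T₂ = T₁ (V₁/V₂)^(γ−1).
T₁ = 352 °C = 625.1 K.
T₂ = 625.1 × (1/16.5)^(2/5) = 203.7 K.

T₂ ≈ 204 K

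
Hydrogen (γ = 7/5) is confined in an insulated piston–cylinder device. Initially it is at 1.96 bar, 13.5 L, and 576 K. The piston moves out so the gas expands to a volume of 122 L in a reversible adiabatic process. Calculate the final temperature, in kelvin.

For a reversible adiabat TV^(γ−1) is constant, so T₂ = T₁ (V₁/V₂)^(γ−1).
T₂ = 576 × (13.5/122)^(2/5) = 238.8 K.

T₂ ≈ 239 K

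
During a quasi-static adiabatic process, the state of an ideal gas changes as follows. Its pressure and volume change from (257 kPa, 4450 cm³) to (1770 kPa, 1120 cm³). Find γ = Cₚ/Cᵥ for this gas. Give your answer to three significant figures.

γ ≈ 1.40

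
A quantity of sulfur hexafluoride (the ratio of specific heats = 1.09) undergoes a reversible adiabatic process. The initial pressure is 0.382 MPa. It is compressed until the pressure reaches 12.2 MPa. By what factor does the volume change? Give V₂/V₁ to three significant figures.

From PV^γ = const, V₂/V₁ = (P₁/P₂)^(1/γ).
V₂/V₁ = (0.382/12.2)^(0.917) = 0.04168.

V₂/V₁ ≈ 0.0417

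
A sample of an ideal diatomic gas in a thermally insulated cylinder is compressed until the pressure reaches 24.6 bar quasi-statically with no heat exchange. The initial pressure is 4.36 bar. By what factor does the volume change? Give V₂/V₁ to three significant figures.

V₂/V₁ ≈ 0.291

From PV^γ = const, V₂/V₁ = (P₁/P₂)^(1/γ).
For a diatomic ideal gas γ = 7/5.
V₂/V₁ = (4.36/24.6)^(5/7) = 0.2906.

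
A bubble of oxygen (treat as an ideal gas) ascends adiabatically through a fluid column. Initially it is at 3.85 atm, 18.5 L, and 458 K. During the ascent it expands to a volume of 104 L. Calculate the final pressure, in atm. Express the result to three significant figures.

P₂ ≈ 0.343 atm

Adiabatic: P₁V₁^γ = P₂V₂^γ ⇒ P₂ = P₁ (V₁/V₂)^γ.
γ = 7/5 for a diatomic ideal gas.
P₂ = 3.85 × (18.5/104)^(7/5) = 0.3433 atm.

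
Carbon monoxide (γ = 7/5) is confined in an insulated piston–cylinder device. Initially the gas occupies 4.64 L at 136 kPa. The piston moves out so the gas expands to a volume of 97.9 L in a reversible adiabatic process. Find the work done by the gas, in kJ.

P₂ = P₁(V₁/V₂)^γ = 136×(4.64/97.9)^(7/5) = 1.904 kPa.
For a reversible adiabat, W_by_gas = (P₁V₁ − P₂V₂)/(γ−1).
W_by = (136000×0.00464 − 1904×0.0979) / (2/5) = 1112 J.

W ≈ 1.11 kJ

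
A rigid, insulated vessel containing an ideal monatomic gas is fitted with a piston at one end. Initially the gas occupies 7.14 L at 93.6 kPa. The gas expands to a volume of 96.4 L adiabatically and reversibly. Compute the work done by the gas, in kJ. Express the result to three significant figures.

W ≈ 0.826 kJ

γ = 5/3 for a monatomic ideal gas.
P₂ = P₁(V₁/V₂)^γ = 93.6×(7.14/96.4)^(5/3) = 1.223 kPa.
For a reversible adiabat, W_by_gas = (P₁V₁ − P₂V₂)/(γ−1).
W_by = (93600×0.00714 − 1223×0.0964) / (2/3) = 825.7 J.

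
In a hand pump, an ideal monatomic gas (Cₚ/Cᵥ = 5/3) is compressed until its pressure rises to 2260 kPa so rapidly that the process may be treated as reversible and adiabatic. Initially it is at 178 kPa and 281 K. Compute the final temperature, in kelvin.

Adiabatic: T₂/T₁ = (P₂/P₁)^((γ−1)/γ).
T₂ = 281 × (2260/178)^(2/5) = 776.6 K.

T₂ ≈ 777 K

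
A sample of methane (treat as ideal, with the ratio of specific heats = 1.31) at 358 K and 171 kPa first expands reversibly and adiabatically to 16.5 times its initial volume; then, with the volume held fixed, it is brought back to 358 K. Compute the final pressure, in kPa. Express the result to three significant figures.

Adiabatic step (PV^γ = const): P₂ = 171×(1/16.5)^(1.31) = 4.346 kPa; T₂ = 358×(1/16.5)^(0.31) = 150.1 K.
Isochoric: P₃ = P₂(T₃/T₂) = 4.346 × (358/150.1) = 10.36 kPa.

P₃ ≈ 10.4 kPa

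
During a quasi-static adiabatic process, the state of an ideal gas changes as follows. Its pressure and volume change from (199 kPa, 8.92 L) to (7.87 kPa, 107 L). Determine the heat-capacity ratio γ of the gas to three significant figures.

PV^γ = const ⇒ γ = ln(P₂/P₁) / ln(V₁/V₂).
γ = ln(7.87/199) / ln(8.92/107) = 1.3.

γ ≈ 1.30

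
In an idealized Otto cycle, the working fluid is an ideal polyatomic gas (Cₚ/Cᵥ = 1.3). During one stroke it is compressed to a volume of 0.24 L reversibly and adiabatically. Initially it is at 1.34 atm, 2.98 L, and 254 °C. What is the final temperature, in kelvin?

T₂ ≈ 1120 K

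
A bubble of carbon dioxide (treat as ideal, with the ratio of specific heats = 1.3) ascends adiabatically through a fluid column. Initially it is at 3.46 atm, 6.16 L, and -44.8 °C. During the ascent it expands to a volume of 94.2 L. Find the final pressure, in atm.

P₂ ≈ 0.0998 atm

Adiabatic: P₁V₁^γ = P₂V₂^γ ⇒ P₂ = P₁ (V₁/V₂)^γ.
P₂ = 3.46 × (6.16/94.2)^(1.3) = 0.09983 atm.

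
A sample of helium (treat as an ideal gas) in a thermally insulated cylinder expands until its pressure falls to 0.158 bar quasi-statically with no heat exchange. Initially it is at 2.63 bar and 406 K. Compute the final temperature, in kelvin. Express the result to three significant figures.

T₂ ≈ 132 K

Adiabatic: T₂/T₁ = (P₂/P₁)^((γ−1)/γ).
For a monatomic ideal gas γ = 5/3, so (γ−1)/γ = 2/5.
T₂ = 406 × (0.158/2.63)^(2/5) = 131.8 K.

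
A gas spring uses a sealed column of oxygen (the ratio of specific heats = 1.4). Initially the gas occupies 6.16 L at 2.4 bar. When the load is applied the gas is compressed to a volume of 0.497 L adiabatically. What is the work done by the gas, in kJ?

P₂ = P₁(V₁/V₂)^γ = 2.4×(6.16/0.497)^(1.4) = 81.42 bar.
For a reversible adiabat, W_by_gas = (P₁V₁ − P₂V₂)/(γ−1).
W_by = (240000×0.00616 − 8.142×10^6×0.000497) / (0.4) = -6420 J.

W ≈ -6.42 kJ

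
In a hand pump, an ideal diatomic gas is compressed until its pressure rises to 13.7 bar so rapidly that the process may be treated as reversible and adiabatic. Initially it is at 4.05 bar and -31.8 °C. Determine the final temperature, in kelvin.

Adiabatic: T₂/T₁ = (P₂/P₁)^((γ−1)/γ).
For a diatomic ideal gas γ = 7/5, so (γ−1)/γ = 2/7.
T₁ = -31.8 °C = 241.3 K.
T₂ = 241.3 × (13.7/4.05)^(2/7) = 341.9 K.

T₂ ≈ 342 K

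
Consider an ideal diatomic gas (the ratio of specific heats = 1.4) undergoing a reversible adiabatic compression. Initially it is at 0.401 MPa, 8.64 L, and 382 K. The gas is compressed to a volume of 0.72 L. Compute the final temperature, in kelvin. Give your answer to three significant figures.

T₂ ≈ 1030 K

For a reversible adiabat TV^(γ−1) is constant, so T₂ = T₁ (V₁/V₂)^(γ−1).
T₂ = 382 × (8.64/0.72)^(0.4) = 1032 K.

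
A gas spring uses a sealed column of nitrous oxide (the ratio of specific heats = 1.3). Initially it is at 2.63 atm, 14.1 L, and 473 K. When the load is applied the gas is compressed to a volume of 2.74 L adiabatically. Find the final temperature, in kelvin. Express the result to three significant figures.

T₂ ≈ 773 K

For a reversible adiabat TV^(γ−1) is constant, so T₂ = T₁ (V₁/V₂)^(γ−1).
T₂ = 473 × (14.1/2.74)^(0.3) = 773.2 K.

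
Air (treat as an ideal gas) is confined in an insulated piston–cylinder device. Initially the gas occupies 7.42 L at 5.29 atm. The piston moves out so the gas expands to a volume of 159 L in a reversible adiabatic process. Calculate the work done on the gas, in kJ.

W ≈ -7.02 kJ

γ = 7/5 for a diatomic ideal gas.
P₂ = P₁(V₁/V₂)^γ = 5.29×(7.42/159)^(7/5) = 0.07245 atm.
For a reversible adiabat, W_by_gas = (P₁V₁ − P₂V₂)/(γ−1).
W_by = (536000×0.00742 − 7341×0.159) / (2/5) = 7025 J.
W_on_gas = −W_by = -7025 J.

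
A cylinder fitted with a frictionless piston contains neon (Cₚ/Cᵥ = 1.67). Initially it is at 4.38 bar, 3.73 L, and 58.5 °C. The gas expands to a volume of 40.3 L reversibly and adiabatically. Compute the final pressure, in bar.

P₂ ≈ 0.0823 bar

Adiabatic: P₁V₁^γ = P₂V₂^γ ⇒ P₂ = P₁ (V₁/V₂)^γ.
P₂ = 4.38 × (3.73/40.3)^(1.67) = 0.08229 bar.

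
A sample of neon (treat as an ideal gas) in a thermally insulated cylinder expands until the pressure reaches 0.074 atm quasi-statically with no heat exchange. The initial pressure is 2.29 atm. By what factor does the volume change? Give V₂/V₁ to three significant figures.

V₂/V₁ ≈ 7.84

From PV^γ = const, V₂/V₁ = (P₁/P₂)^(1/γ).
For a monatomic ideal gas γ = 5/3.
V₂/V₁ = (2.29/0.074)^(3/5) = 7.841.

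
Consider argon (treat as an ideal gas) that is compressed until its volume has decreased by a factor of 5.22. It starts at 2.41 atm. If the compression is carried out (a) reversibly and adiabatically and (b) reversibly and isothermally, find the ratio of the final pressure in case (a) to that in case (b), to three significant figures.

For a monatomic ideal gas γ = 5/3.
Isothermal: P_b = P₁(V₁/V₂) = 2.41×5.22.
Adiabatic: P_a = P₁(V₁/V₂)^γ = 2.41×5.22^(5/3).
P_a/P_b = (V₁/V₂)^(γ−1) = 5.22^(2/3) = 3.009.

P_adiabatic / P_isothermal ≈ 3.01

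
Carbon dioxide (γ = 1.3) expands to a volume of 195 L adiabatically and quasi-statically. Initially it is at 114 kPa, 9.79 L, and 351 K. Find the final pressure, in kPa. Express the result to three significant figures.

P₂ ≈ 2.33 kPa

Adiabatic: P₁V₁^γ = P₂V₂^γ ⇒ P₂ = P₁ (V₁/V₂)^γ.
P₂ = 114 × (9.79/195)^(1.3) = 2.333 kPa.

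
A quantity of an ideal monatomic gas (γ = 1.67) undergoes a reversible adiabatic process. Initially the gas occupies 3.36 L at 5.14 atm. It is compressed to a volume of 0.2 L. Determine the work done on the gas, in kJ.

W ≈ 14.7 kJ

P₂ = P₁(V₁/V₂)^γ = 5.14×(3.36/0.2)^(1.67) = 571.8 atm.
For a reversible adiabat, W_by_gas = (P₁V₁ − P₂V₂)/(γ−1).
W_by = (520800×0.00336 − 5.794×10^7×0.0002) / (0.67) = -14680 J.
W_on_gas = −W_by = 14680 J.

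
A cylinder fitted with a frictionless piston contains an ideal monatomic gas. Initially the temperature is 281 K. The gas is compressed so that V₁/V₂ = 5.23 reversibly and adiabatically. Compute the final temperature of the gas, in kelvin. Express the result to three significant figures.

T₂ ≈ 847 K

Adiabatic: T₁V₁^(γ−1) = T₂V₂^(γ−1) ⇒ T₂ = T₁ (V₁/V₂)^(γ−1).
For a monatomic ideal gas γ = 5/3, so γ−1 = 2/3.
T₂ = 281 × 5.23^(2/3) = 846.7 K.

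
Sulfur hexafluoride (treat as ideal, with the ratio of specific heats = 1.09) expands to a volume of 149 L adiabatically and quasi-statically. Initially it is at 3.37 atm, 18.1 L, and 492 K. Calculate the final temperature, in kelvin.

For a reversible adiabat TV^(γ−1) is constant, so T₂ = T₁ (V₁/V₂)^(γ−1).
T₂ = 492 × (18.1/149)^(0.09) = 407 K.

T₂ ≈ 407 K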